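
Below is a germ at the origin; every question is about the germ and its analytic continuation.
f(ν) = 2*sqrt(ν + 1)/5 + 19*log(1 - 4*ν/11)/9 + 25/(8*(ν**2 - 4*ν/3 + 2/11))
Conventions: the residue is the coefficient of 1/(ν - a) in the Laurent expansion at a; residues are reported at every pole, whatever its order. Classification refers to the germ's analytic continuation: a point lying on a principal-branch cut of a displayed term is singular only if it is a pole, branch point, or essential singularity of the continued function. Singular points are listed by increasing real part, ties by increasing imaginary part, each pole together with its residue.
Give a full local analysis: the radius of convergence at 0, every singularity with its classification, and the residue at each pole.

Denominator factor (ν**2 - 4*ν/3 + 2/11): discriminant 104/99, real irrational roots 2/3 + (1/33)*sqrt(286) and 2/3 - (1/33)*sqrt(286); poles of order 1, moduli 2/3 + (1/33)*sqrt(286) and 2/3 - (1/33)*sqrt(286).
Branch term (2/5)*sqrt(1 - ν/(-1)): its argument vanishes at ν = -1, a square-root branch point, modulus 1.
Branch term (19/9)*log(1 - ν/(11/4)): its argument vanishes at ν = 11/4, a logarithmic branch point, modulus 11/4.
The radius of convergence is the smallest modulus among the singular points: 2/3 - (1/33)*sqrt(286).
The branch terms are analytic at 2/3 - (1/33)*sqrt(286) and contribute nothing to the residue; only the rational part matters.
The factor ν**2 - 4*ν/3 + 2/11 splits as (ν - a)(ν - a') with a = 2/3 - (1/33)*sqrt(286), a' = 2/3 + (1/33)*sqrt(286). At the order-1 pole a set g(ν) = (ν - a)*(rational part) = [25/8] / (ν - a').
Simple pole: residue = g(a) at a = 2/3 - (1/33)*sqrt(286), which is -(75/416)*sqrt(286).
The branch terms are analytic at 2/3 + (1/33)*sqrt(286) and contribute nothing to the residue; only the rational part matters.
The factor ν**2 - 4*ν/3 + 2/11 splits as (ν - a)(ν - a') with a = 2/3 + (1/33)*sqrt(286), a' = 2/3 - (1/33)*sqrt(286). At the order-1 pole a set g(ν) = (ν - a)*(rational part) = [25/8] / (ν - a').
Simple pole: residue = g(a) at a = 2/3 + (1/33)*sqrt(286), which is (75/416)*sqrt(286).
List the singular points by increasing real part (a conjugate pair: the negative imaginary part first).

Radius of convergence at 0: 2/3 - (1/33)*sqrt(286).
At -1: an algebraic (square-root) branch point.
At 2/3 - (1/33)*sqrt(286): a pole of order 1; residue -(75/416)*sqrt(286).
At 2/3 + (1/33)*sqrt(286): a pole of order 1; residue (75/416)*sqrt(286).
At 11/4: a logarithmic branch point.


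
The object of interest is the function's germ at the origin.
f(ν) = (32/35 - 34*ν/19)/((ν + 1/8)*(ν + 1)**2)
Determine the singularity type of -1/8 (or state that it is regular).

The denominator factor ν + 1/8 vanishes at -1/8 and appears to the power 1; the numerator there equals 3027/2660, nonzero, and no other factor vanishes.
Hence a pole whose order is the multiplicity, 1.

The point is a pole of order 1.


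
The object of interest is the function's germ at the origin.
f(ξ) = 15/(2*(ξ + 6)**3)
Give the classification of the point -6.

The denominator factor ξ + 6 vanishes at -6 and appears to the power 3; the numerator there equals 15/2, nonzero, and no other factor vanishes.
Hence a pole whose order is the multiplicity, 3.

The point is a pole of order 3.


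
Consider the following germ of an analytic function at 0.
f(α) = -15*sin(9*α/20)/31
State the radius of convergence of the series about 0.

The radius of convergence is infinite.

The factor sin(9*α/20) is entire and contributes no finite singular point.
The polynomial part has no poles.
No finite singular points: the Taylor series at 0 converges everywhere.


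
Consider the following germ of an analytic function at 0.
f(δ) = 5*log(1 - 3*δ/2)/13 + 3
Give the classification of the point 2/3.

The point is a logarithmic branch point.

The term (5/13)*log(1 - δ/(2/3)) has argument 1 - 2/3/(2/3) = 0 at 2/3: a logarithmic (infinitely-sheeted) branch point; the remaining terms are analytic or single-valued there.


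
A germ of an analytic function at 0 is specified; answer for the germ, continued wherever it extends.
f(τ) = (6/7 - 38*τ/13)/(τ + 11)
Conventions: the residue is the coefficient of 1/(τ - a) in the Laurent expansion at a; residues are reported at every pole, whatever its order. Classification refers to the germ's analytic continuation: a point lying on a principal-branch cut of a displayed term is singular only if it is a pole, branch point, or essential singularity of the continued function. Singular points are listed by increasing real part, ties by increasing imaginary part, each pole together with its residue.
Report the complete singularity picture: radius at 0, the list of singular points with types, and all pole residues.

Radius of convergence at 0: 11.
At -11: a pole of order 1; residue 3004/91.

Denominator factor (τ + 11): pole of order 1 at -11, modulus 11.
The radius of convergence is the smallest modulus among the singular points: 11.
At the order-1 pole -11 set g(τ) = (τ - (-11))*f(τ) = 6/7 - 38*τ/13.
Simple pole: residue = g(a) at a = -11, which is 3004/91.


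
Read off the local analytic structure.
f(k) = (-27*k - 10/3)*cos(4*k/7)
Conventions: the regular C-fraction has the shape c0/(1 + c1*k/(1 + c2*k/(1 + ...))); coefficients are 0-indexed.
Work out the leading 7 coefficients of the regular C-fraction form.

The regular C-fraction coefficients are [-10/3, -81/10, 322289/39690, -80/3969, -5400/322289, -26051409/3222890, 20680639789/2553038082].

Taylor coefficients (expand at 0): a_0 = -10/3, a_1 = -27, a_2 = 80/147, a_3 = 216/49, a_4 = -320/21609, a_5 = -288/2401, a_6 = 512/3176523.
c0 = a_0 = -10/3. Peel one level at a time: if S = 1 + c*k/S' with S'(0) = 1, then c is the k-coefficient of S and S' = c*k/(S - 1).
S_1 = c0/f = 1 + (-81/10)*k + (322289/4900)*k^2 + ...; c1 = -81/10.
S_2 = c1*k/(S_1 - 1) = 1 + (322289/39690)*k + (2578312/15752961)*k^2 + ...; c2 = 322289/39690.
S_3 = c2*k/(S_2 - 1) = 1 + (-80/3969)*k + (-16000/47376483)*k^2 + ...; c3 = -80/3969.
S_4 = c3*k/(S_3 - 1) = 1 + (-5400/322289)*k + (-14067760860/103870199521)*k^2 + ...; c4 = -5400/322289.
S_5 = c4*k/(S_4 - 1) = 1 + (-26051409/3222890)*k + (20680639789/315843220)*k^2 + ...; c5 = -26051409/3222890.
S_6 = c5*k/(S_5 - 1) = 1 + (20680639789/2553038082)*k + ...; c6 = 20680639789/2553038082.


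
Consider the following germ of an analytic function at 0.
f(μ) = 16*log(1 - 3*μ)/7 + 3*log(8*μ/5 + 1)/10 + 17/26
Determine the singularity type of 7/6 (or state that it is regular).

There is no denominator, hence no pole anywhere.
Branch term log(1 - μ/(-5/8)): argument at 7/6 is 43/15, nonzero, so 7/6 is not its branch point (a point on a principal cut is still regular for the continued germ).
Branch term log(1 - μ/(1/3)): argument at 7/6 is -5/2, nonzero, so 7/6 is not its branch point (a point on a principal cut is still regular for the continued germ).
So the germ continues analytically to 7/6.

The point is a regular point.


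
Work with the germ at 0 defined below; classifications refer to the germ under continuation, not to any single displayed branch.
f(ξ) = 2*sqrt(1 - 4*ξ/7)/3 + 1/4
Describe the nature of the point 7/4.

The point is an algebraic (square-root) branch point.

The term (2/3)*sqrt(1 - ξ/(7/4)) has argument 1 - 7/4/(7/4) = 0 at 7/4: a square-root (algebraic, two-sheeted) branch point; the remaining terms are analytic or single-valued there.


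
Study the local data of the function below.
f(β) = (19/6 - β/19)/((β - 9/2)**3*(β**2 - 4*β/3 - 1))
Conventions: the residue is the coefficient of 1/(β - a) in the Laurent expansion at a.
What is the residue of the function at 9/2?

At the order-3 pole 9/2 set g(β) = (β - (9/2))^3*f(β) = (19/6 - β/19)/(β**2 - 4*β/3 - 1).
Order-3 pole: residue = g''(a)/2; g''(9/2) = 9109888/76373901, so the residue is 4554944/76373901.

The residue is 4554944/76373901.


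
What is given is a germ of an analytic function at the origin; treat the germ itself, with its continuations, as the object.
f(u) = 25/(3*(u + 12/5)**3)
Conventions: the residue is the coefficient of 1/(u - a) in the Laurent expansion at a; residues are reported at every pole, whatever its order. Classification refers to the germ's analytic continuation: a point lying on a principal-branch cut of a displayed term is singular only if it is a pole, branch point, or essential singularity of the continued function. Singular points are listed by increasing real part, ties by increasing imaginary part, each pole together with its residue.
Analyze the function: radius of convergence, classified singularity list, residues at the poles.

Denominator factor (u + 12/5)^3: pole of order 3 at -12/5, modulus 12/5.
The radius of convergence is the smallest modulus among the singular points: 12/5.
At the order-3 pole -12/5 set g(u) = (u - (-12/5))^3*f(u) = 25/3.
Order-3 pole: residue = g''(a)/2; g''(-12/5) = 0, so the residue is 0.

Radius of convergence at 0: 12/5.
At -12/5: a pole of order 3; residue 0.


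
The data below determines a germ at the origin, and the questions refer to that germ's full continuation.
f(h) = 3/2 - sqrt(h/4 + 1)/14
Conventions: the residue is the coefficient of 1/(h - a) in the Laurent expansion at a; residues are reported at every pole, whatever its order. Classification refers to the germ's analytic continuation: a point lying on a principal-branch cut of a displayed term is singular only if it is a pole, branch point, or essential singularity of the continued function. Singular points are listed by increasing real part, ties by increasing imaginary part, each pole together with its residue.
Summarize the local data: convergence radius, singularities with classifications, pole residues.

Branch term (-1/14)*sqrt(1 - h/(-4)): its argument vanishes at h = -4, a square-root branch point, modulus 4.
The radius of convergence is the smallest modulus among the singular points: 4.

Radius of convergence at 0: 4.
At -4: an algebraic (square-root) branch point.


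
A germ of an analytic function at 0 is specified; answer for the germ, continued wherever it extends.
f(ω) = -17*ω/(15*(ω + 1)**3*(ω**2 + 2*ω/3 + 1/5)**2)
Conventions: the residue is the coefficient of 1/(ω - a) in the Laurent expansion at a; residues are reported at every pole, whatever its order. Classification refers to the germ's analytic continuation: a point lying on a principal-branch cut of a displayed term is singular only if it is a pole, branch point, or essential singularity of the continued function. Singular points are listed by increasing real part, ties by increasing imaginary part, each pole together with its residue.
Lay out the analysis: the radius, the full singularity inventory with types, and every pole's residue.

Radius of convergence at 0: (1/5)*sqrt(5).
At -1: a pole of order 3; residue 1275/32.
At (-1/3) - ((2/15)*sqrt(5))*i: a pole of order 2; residue (-1275/64) + ((5865/1024)*sqrt(5))*i.
At (-1/3) + ((2/15)*sqrt(5))*i: a pole of order 2; residue (-1275/64) - ((5865/1024)*sqrt(5))*i.


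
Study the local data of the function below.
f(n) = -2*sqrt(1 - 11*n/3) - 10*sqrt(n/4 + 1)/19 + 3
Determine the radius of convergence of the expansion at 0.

Branch term (-10/19)*sqrt(1 - n/(-4)): its argument vanishes at n = -4, a square-root branch point, modulus 4.
Branch term (-2)*sqrt(1 - n/(3/11)): its argument vanishes at n = 3/11, a square-root branch point, modulus 3/11.
The radius of convergence is the smallest modulus among the singular points: 3/11.

The radius of convergence is 3/11.


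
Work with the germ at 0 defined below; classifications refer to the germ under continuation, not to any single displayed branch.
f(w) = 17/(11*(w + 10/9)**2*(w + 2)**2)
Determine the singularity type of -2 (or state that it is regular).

The denominator factor w + 2 vanishes at -2 and appears to the power 2; the numerator there equals 17/11, nonzero, and no other factor vanishes.
Hence a pole whose order is the multiplicity, 2.

The point is a pole of order 2.


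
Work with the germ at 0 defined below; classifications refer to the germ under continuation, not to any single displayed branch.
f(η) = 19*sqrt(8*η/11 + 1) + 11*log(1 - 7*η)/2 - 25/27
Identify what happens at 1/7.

The point is a logarithmic branch point.

The term (11/2)*log(1 - η/(1/7)) has argument 1 - 1/7/(1/7) = 0 at 1/7: a logarithmic (infinitely-sheeted) branch point; the remaining terms are analytic or single-valued there.


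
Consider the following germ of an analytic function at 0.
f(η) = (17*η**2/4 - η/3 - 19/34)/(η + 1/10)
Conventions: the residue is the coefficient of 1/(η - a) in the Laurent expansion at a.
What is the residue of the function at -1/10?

At the order-1 pole -1/10 set g(η) = (η - (-1/10))*f(η) = 17*η**2/4 - η/3 - 19/34.
Simple pole: residue = g(a) at a = -1/10, which is -9853/20400.

The residue is -9853/20400.


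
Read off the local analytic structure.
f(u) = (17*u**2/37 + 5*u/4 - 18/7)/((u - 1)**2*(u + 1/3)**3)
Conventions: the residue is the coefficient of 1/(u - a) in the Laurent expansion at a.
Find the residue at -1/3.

At the order-3 pole -1/3 set g(u) = (u - (-1/3))^3*f(u) = (17*u**2/37 + 5*u/4 - 18/7)/(u - 1)**2.
Order-3 pole: residue = g''(a)/2; g''(-1/3) = -459675/132608, so the residue is -459675/265216.

The residue is -459675/265216.


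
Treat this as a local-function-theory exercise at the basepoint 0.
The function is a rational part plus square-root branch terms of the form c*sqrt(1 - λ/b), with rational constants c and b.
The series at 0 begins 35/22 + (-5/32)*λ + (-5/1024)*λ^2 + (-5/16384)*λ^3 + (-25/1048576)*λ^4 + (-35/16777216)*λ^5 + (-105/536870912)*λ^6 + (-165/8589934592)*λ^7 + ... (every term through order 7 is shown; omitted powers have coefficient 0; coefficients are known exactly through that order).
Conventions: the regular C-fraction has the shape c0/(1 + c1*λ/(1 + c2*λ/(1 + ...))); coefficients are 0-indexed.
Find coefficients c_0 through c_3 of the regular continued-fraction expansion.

The regular C-fraction coefficients are [35/22, 11/112, -29/224, -7/928].

Taylor coefficients (read off): a_0 = 35/22, a_1 = -5/32, a_2 = -5/1024, a_3 = -5/16384.
c0 = a_0 = 35/22. Peel one level at a time: if S = 1 + c*λ/S' with S'(0) = 1, then c is the λ-coefficient of S and S' = c*λ/(S - 1).
S_1 = c0/f = 1 + (11/112)*λ + (319/25088)*λ^2 + ...; c1 = 11/112.
S_2 = c1*λ/(S_1 - 1) = 1 + (-29/224)*λ + (-1/1024)*λ^2 + ...; c2 = -29/224.
S_3 = c2*λ/(S_2 - 1) = 1 + (-7/928)*λ + ...; c3 = -7/928.


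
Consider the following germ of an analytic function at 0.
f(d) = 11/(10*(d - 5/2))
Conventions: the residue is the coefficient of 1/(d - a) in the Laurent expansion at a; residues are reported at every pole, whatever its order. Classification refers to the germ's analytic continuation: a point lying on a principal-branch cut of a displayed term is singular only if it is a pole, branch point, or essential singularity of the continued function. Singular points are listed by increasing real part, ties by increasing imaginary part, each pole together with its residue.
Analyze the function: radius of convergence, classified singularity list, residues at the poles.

Denominator factor (d - 5/2): pole of order 1 at 5/2, modulus 5/2.
The radius of convergence is the smallest modulus among the singular points: 5/2.
At the order-1 pole 5/2 set g(d) = (d - (5/2))*f(d) = 11/10.
Simple pole: residue = g(a) at a = 5/2, which is 11/10.

Radius of convergence at 0: 5/2.
At 5/2: a pole of order 1; residue 11/10.


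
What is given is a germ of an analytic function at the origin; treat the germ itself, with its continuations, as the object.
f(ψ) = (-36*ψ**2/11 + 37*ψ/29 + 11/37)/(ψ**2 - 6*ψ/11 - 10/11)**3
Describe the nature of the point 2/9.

Denominator factors: ψ**2 - 6*ψ/11 - 10/11 = -874/891 at ψ = 2/9 — none vanishes.
So the germ continues analytically to 2/9.

The point is a regular point.


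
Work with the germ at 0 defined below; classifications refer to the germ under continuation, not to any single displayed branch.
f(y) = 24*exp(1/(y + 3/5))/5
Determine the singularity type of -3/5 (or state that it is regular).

The exponent 1/(y - (-3/5)) has a pole at -3/5, so exp(1/(y - (-3/5))) takes every nonzero value near it: an essential singularity (not a pole of any order).

The point is an essential singularity.


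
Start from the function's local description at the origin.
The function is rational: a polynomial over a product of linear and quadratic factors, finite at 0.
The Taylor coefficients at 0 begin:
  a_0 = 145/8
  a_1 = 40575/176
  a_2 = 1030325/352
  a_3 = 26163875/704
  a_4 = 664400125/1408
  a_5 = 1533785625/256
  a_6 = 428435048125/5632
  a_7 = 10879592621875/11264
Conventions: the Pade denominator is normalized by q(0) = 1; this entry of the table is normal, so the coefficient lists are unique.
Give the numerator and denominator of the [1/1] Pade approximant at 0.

Taylor coefficients needed (read off): a_0 = 145/8, a_1 = 40575/176, a_2 = 1030325/352.
Write the denominator as Q(v) = 1 + q1*v. Requiring Q*f - P = O(v^3) with deg P <= 1 kills the coefficients of v^2..v^2 in Q*f:
  v^2: a_2 + q1*a_1 = 0, i.e. 1030325/352 + (40575/176)*q1 = 0.
Solving this linear system: q1 = -41213/3246.
The numerator is Q*f truncated at degree 1: P0 = a_0 = 145/8; P1 = a_1 + q1*a_0 = 59245/142824.

The Pade approximant has numerator coefficients [145/8, 59245/142824]; denominator coefficients [1, -41213/3246].


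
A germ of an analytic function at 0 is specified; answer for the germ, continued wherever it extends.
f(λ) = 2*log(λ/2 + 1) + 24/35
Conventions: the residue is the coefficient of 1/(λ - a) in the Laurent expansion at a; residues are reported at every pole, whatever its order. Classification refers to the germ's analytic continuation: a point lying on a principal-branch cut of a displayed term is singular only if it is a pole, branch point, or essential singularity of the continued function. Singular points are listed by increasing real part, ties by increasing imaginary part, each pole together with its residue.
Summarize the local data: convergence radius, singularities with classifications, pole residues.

Radius of convergence at 0: 2.
At -2: a logarithmic branch point.

Branch term (2)*log(1 - λ/(-2)): its argument vanishes at λ = -2, a logarithmic branch point, modulus 2.
The radius of convergence is the smallest modulus among the singular points: 2.


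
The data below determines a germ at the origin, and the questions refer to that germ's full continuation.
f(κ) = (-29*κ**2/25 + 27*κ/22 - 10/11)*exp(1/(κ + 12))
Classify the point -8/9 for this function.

There is no denominator, hence no pole anywhere.
The essential point of exp(1/(κ - (-12))) is -12, not -8/9.
So the germ continues analytically to -8/9.

The point is a regular point.


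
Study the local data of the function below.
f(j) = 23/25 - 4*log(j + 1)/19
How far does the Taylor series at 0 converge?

The radius of convergence is 1.

Branch term (-4/19)*log(1 - j/(-1)): its argument vanishes at j = -1, a logarithmic branch point, modulus 1.
The radius of convergence is the smallest modulus among the singular points: 1.


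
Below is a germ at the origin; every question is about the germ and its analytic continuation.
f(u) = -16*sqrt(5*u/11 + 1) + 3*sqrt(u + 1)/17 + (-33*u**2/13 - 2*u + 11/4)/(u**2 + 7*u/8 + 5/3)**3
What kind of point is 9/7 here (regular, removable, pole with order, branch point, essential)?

Denominator factors: u**2 + 7*u/8 + 5/3 = 5227/1176 at u = 9/7 — none vanishes.
Branch term sqrt(1 - u/(-11/5)): argument at 9/7 is 122/77, nonzero, so 9/7 is not its branch point (a point on a principal cut is still regular for the continued germ).
Branch term sqrt(1 - u/(-1)): argument at 9/7 is 16/7, nonzero, so 9/7 is not its branch point (a point on a principal cut is still regular for the continued germ).
So the germ continues analytically to 9/7.

The point is a regular point.


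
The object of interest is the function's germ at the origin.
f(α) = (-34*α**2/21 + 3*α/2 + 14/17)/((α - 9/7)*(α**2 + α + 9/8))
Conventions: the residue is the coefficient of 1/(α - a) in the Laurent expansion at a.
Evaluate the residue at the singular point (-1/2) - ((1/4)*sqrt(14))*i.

The residue is (-22175/27081) + ((10541/379134)*sqrt(14))*i.

The factor α**2 + α + 9/8 splits as (α - a)(α - a') with a = (-1/2) - ((1/4)*sqrt(14))*i, a' = (-1/2) + ((1/4)*sqrt(14))*i. At the order-1 pole a set g(α) = (α - a)*f(α) = [(-34*α**2/21 + 3*α/2 + 14/17)/(α - 9/7)] / (α - a').
Simple pole: residue = g(a) at a = (-1/2) - ((1/4)*sqrt(14))*i, which is (-22175/27081) + ((10541/379134)*sqrt(14))*i.


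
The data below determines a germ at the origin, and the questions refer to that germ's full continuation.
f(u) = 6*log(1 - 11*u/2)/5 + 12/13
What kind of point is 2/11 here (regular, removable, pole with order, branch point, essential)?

The point is a logarithmic branch point.

The term (6/5)*log(1 - u/(2/11)) has argument 1 - 2/11/(2/11) = 0 at 2/11: a logarithmic (infinitely-sheeted) branch point; the remaining terms are analytic or single-valued there.


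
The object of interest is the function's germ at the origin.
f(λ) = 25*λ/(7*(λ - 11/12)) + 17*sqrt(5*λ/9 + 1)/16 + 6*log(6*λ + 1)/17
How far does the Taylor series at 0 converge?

Denominator factor (λ - 11/12): pole of order 1 at 11/12, modulus 11/12.
Branch term (6/17)*log(1 - λ/(-1/6)): its argument vanishes at λ = -1/6, a logarithmic branch point, modulus 1/6.
Branch term (17/16)*sqrt(1 - λ/(-9/5)): its argument vanishes at λ = -9/5, a square-root branch point, modulus 9/5.
The radius of convergence is the smallest modulus among the singular points: 1/6.

The radius of convergence is 1/6.


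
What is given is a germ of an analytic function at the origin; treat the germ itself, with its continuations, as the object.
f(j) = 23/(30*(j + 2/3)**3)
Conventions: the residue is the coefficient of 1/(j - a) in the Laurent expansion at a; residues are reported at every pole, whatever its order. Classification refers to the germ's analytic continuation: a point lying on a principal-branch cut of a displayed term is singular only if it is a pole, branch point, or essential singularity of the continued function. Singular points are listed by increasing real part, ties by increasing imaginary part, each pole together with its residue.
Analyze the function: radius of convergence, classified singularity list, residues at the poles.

Radius of convergence at 0: 2/3.
At -2/3: a pole of order 3; residue 0.

Denominator factor (j + 2/3)^3: pole of order 3 at -2/3, modulus 2/3.
The radius of convergence is the smallest modulus among the singular points: 2/3.
At the order-3 pole -2/3 set g(j) = (j - (-2/3))^3*f(j) = 23/30.
Order-3 pole: residue = g''(a)/2; g''(-2/3) = 0, so the residue is 0.


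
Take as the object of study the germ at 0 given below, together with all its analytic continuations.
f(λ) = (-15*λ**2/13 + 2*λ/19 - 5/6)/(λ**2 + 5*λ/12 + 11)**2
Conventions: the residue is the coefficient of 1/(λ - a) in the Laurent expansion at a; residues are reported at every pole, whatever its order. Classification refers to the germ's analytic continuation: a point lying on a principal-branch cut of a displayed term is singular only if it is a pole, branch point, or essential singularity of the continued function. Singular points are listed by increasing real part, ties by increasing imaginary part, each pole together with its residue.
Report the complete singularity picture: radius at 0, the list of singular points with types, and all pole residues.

Denominator factor (λ**2 + 5*λ/12 + 11)^2: discriminant -6311/144, complex-conjugate roots (-5/24) + ((1/24)*sqrt(6311))*i and (-5/24) - ((1/24)*sqrt(6311))*i; poles of order 2, moduli sqrt(11) and sqrt(11).
The radius of convergence is the smallest modulus among the singular points: sqrt(11).
The factor λ**2 + 5*λ/12 + 11 splits as (λ - a)(λ - a') with a = (-5/24) - ((1/24)*sqrt(6311))*i, a' = (-5/24) + ((1/24)*sqrt(6311))*i. At the order-2 pole a set g(λ) = (λ - a)^2*f(λ) = [-15*λ**2/13 + 2*λ/19 - 5/6] / (λ - a')^2.
Order-2 pole: residue = g'(a); g'((-5/24) - ((1/24)*sqrt(6311))*i) = -((11564640/9837694087)*sqrt(6311))*i, so the residue is -((11564640/9837694087)*sqrt(6311))*i.
The factor λ**2 + 5*λ/12 + 11 splits as (λ - a)(λ - a') with a = (-5/24) + ((1/24)*sqrt(6311))*i, a' = (-5/24) - ((1/24)*sqrt(6311))*i. At the order-2 pole a set g(λ) = (λ - a)^2*f(λ) = [-15*λ**2/13 + 2*λ/19 - 5/6] / (λ - a')^2.
Order-2 pole: residue = g'(a); g'((-5/24) + ((1/24)*sqrt(6311))*i) = ((11564640/9837694087)*sqrt(6311))*i, so the residue is ((11564640/9837694087)*sqrt(6311))*i.
List the singular points by increasing real part (a conjugate pair: the negative imaginary part first).

Radius of convergence at 0: sqrt(11).
At (-5/24) - ((1/24)*sqrt(6311))*i: a pole of order 2; residue -((11564640/9837694087)*sqrt(6311))*i.
At (-5/24) + ((1/24)*sqrt(6311))*i: a pole of order 2; residue ((11564640/9837694087)*sqrt(6311))*i.


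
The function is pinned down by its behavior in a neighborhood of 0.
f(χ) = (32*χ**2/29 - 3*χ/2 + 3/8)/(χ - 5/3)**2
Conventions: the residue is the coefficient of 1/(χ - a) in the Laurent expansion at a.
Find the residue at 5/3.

The residue is 379/174.

At the order-2 pole 5/3 set g(χ) = (χ - (5/3))^2*f(χ) = 32*χ**2/29 - 3*χ/2 + 3/8.
Order-2 pole: residue = g'(a); g'(5/3) = 379/174, so the residue is 379/174.


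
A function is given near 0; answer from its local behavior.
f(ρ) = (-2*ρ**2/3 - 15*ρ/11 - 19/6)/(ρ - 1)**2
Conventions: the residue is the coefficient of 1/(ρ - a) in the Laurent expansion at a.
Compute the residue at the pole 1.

At the order-2 pole 1 set g(ρ) = (ρ - (1))^2*f(ρ) = -2*ρ**2/3 - 15*ρ/11 - 19/6.
Order-2 pole: residue = g'(a); g'(1) = -89/33, so the residue is -89/33.

The residue is -89/33.


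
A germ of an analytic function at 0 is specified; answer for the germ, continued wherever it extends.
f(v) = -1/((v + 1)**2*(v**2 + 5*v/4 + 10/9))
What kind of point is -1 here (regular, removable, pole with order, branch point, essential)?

The denominator factor v + 1 vanishes at -1 and appears to the power 2; the numerator there equals -1, nonzero, and no other factor vanishes.
Hence a pole whose order is the multiplicity, 2.

The point is a pole of order 2.


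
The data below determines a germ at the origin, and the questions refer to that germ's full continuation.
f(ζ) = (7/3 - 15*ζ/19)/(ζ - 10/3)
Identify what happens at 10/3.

The point is a pole of order 1.

The denominator factor ζ - 10/3 vanishes at 10/3 and appears to the power 1; the numerator there equals -17/57, nonzero, and no other factor vanishes.
Hence a pole whose order is the multiplicity, 1.


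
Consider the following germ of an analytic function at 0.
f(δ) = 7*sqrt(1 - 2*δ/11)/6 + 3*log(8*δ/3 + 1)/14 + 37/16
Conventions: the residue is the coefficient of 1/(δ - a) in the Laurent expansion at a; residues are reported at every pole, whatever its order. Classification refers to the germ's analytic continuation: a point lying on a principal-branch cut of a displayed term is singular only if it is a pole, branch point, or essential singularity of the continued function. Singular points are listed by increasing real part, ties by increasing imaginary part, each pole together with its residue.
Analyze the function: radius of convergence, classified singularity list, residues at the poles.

Radius of convergence at 0: 3/8.
At -3/8: a logarithmic branch point.
At 11/2: an algebraic (square-root) branch point.

Branch term (7/6)*sqrt(1 - δ/(11/2)): its argument vanishes at δ = 11/2, a square-root branch point, modulus 11/2.
Branch term (3/14)*log(1 - δ/(-3/8)): its argument vanishes at δ = -3/8, a logarithmic branch point, modulus 3/8.
The radius of convergence is the smallest modulus among the singular points: 3/8.
List the singular points by increasing real part (a conjugate pair: the negative imaginary part first).


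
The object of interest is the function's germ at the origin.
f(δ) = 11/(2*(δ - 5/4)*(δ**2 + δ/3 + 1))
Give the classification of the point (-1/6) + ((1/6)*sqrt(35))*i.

The point is a pole of order 1.

The denominator factor δ**2 + δ/3 + 1 vanishes at (-1/6) + ((1/6)*sqrt(35))*i and appears to the power 1; the numerator there equals 11/2, nonzero, and no other factor vanishes.
Hence a pole whose order is the multiplicity, 1.


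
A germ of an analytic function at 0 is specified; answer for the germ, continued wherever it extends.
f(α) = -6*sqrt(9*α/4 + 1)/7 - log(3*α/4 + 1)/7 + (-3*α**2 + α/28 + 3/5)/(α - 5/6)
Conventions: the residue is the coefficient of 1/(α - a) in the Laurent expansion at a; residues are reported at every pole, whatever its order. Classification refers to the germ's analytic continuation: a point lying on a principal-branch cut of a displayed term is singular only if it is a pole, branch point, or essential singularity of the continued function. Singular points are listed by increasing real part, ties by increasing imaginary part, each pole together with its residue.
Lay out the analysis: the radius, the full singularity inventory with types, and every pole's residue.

Radius of convergence at 0: 4/9.
At -4/3: a logarithmic branch point.
At -4/9: an algebraic (square-root) branch point.
At 5/6: a pole of order 1; residue -407/280.

Denominator factor (α - 5/6): pole of order 1 at 5/6, modulus 5/6.
Branch term (-6/7)*sqrt(1 - α/(-4/9)): its argument vanishes at α = -4/9, a square-root branch point, modulus 4/9.
Branch term (-1/7)*log(1 - α/(-4/3)): its argument vanishes at α = -4/3, a logarithmic branch point, modulus 4/3.
The radius of convergence is the smallest modulus among the singular points: 4/9.
The branch terms are analytic at 5/6 and contribute nothing to the residue; only the rational part matters.
At the order-1 pole 5/6 set g(α) = (α - (5/6))*(rational part) = -3*α**2 + α/28 + 3/5.
Simple pole: residue = g(a) at a = 5/6, which is -407/280.
List the singular points by increasing real part (a conjugate pair: the negative imaginary part first).


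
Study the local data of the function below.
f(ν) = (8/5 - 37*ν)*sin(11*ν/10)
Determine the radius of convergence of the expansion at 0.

The factor sin(11*ν/10) is entire and contributes no finite singular point.
The polynomial part has no poles.
No finite singular points: the Taylor series at 0 converges everywhere.

The radius of convergence is infinite.


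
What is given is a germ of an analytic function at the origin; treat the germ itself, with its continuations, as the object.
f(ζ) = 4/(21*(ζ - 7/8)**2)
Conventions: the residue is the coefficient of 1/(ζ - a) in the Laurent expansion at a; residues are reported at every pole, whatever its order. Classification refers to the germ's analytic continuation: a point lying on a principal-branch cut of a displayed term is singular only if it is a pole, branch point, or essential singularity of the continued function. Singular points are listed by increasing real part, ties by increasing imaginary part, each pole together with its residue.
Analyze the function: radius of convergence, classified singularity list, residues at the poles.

Radius of convergence at 0: 7/8.
At 7/8: a pole of order 2; residue 0.

Denominator factor (ζ - 7/8)^2: pole of order 2 at 7/8, modulus 7/8.
The radius of convergence is the smallest modulus among the singular points: 7/8.
At the order-2 pole 7/8 set g(ζ) = (ζ - (7/8))^2*f(ζ) = 4/21.
Order-2 pole: residue = g'(a); g'(7/8) = 0, so the residue is 0.


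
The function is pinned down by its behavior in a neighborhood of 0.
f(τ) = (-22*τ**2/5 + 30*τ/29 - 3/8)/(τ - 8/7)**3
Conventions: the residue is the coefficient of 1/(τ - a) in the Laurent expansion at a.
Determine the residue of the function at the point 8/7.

At the order-3 pole 8/7 set g(τ) = (τ - (8/7))^3*f(τ) = -22*τ**2/5 + 30*τ/29 - 3/8.
Order-3 pole: residue = g''(a)/2; g''(8/7) = -44/5, so the residue is -22/5.

The residue is -22/5.


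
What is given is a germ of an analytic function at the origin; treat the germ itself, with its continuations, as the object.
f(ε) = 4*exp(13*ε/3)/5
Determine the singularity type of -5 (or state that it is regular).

There is no denominator, hence no pole anywhere.
The factor exp(13*ε/3) is entire.
So the germ continues analytically to -5.

The point is a regular point.


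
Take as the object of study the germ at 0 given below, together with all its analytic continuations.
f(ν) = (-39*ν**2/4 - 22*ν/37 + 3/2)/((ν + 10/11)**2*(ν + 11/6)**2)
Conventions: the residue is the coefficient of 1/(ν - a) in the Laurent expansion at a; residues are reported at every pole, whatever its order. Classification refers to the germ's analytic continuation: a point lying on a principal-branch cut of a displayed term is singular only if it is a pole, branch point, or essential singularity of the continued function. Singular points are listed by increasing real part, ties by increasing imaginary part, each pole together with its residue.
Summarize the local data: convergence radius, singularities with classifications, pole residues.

Radius of convergence at 0: 10/11.
At -11/6: a pole of order 2; residue -296456292/8398297.
At -10/11: a pole of order 2; residue 296456292/8398297.

Denominator factor (ν + 10/11)^2: pole of order 2 at -10/11, modulus 10/11.
Denominator factor (ν + 11/6)^2: pole of order 2 at -11/6, modulus 11/6.
The radius of convergence is the smallest modulus among the singular points: 10/11.
At the order-2 pole -11/6 set g(ν) = (ν - (-11/6))^2*f(ν) = (-39*ν**2/4 - 22*ν/37 + 3/2)/(ν + 10/11)**2.
Order-2 pole: residue = g'(a); g'(-11/6) = -296456292/8398297, so the residue is -296456292/8398297.
At the order-2 pole -10/11 set g(ν) = (ν - (-10/11))^2*f(ν) = (-39*ν**2/4 - 22*ν/37 + 3/2)/(ν + 11/6)**2.
Order-2 pole: residue = g'(a); g'(-10/11) = 296456292/8398297, so the residue is 296456292/8398297.
List the singular points by increasing real part (a conjugate pair: the negative imaginary part first).


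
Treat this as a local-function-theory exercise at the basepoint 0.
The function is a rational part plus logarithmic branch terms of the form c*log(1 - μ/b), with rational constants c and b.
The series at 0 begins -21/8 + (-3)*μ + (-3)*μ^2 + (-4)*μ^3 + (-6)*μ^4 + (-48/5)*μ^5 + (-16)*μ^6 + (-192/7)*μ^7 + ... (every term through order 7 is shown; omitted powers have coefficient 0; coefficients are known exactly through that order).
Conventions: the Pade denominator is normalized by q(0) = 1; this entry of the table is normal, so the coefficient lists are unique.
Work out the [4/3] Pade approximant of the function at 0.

Taylor coefficients needed (read off): a_0 = -21/8, a_1 = -3, a_2 = -3, a_3 = -4, a_4 = -6, a_5 = -48/5, a_6 = -16, a_7 = -192/7.
Write the denominator as Q(μ) = 1 + q1*μ + q2*μ^2 + q3*μ^3. Requiring Q*f - P = O(μ^8) with deg P <= 4 kills the coefficients of μ^5..μ^7 in Q*f:
  μ^5: a_5 + q1*a_4 + q2*a_3 + q3*a_2 = 0, i.e. -48/5 + (-6)*q1 + (-4)*q2 + (-3)*q3 = 0.
  μ^6: a_6 + q1*a_5 + q2*a_4 + q3*a_3 = 0, i.e. -16 + (-48/5)*q1 + (-6)*q2 + (-4)*q3 = 0.
  μ^7: a_7 + q1*a_6 + q2*a_5 + q3*a_4 = 0, i.e. -192/7 + (-16)*q1 + (-48/5)*q2 + (-6)*q3 = 0.
Solving this linear system: q1 = -24/7, q2 = 24/7, q3 = -32/35.
The numerator is Q*f truncated at degree 4: P0 = a_0 = -21/8; P1 = a_1 + q1*a_0 = 6; P2 = a_2 + q1*a_1 + q2*a_0 = -12/7; P3 = a_3 + q1*a_2 + q2*a_1 + q3*a_0 = -8/5; P4 = a_4 + q1*a_3 + q2*a_2 + q3*a_1 = 6/35.

The Pade approximant has numerator coefficients [-21/8, 6, -12/7, -8/5, 6/35]; denominator coefficients [1, -24/7, 24/7, -32/35].


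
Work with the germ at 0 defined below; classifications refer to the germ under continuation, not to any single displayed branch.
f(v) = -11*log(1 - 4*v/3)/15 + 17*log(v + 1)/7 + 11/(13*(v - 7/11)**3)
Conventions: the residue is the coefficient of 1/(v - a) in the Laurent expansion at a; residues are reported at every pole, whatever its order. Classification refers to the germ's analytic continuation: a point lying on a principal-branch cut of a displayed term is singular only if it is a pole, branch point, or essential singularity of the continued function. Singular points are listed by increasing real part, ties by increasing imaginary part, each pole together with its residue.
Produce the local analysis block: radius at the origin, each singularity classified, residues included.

Radius of convergence at 0: 7/11.
At -1: a logarithmic branch point.
At 7/11: a pole of order 3; residue 0.
At 3/4: a logarithmic branch point.

Denominator factor (v - 7/11)^3: pole of order 3 at 7/11, modulus 7/11.
Branch term (-11/15)*log(1 - v/(3/4)): its argument vanishes at v = 3/4, a logarithmic branch point, modulus 3/4.
Branch term (17/7)*log(1 - v/(-1)): its argument vanishes at v = -1, a logarithmic branch point, modulus 1.
The radius of convergence is the smallest modulus among the singular points: 7/11.
The branch terms are analytic at 7/11 and contribute nothing to the residue; only the rational part matters.
At the order-3 pole 7/11 set g(v) = (v - (7/11))^3*(rational part) = 11/13.
Order-3 pole: residue = g''(a)/2; g''(7/11) = 0, so the residue is 0.
List the singular points by increasing real part (a conjugate pair: the negative imaginary part first).


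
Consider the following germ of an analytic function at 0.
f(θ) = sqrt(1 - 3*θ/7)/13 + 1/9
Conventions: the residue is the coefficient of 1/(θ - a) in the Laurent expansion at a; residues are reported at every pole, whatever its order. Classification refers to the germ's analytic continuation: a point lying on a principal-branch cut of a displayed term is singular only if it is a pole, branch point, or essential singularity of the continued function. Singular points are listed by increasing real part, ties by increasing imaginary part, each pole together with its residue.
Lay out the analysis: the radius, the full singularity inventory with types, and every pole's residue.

Radius of convergence at 0: 7/3.
At 7/3: an algebraic (square-root) branch point.

Branch term (1/13)*sqrt(1 - θ/(7/3)): its argument vanishes at θ = 7/3, a square-root branch point, modulus 7/3.
The radius of convergence is the smallest modulus among the singular points: 7/3.


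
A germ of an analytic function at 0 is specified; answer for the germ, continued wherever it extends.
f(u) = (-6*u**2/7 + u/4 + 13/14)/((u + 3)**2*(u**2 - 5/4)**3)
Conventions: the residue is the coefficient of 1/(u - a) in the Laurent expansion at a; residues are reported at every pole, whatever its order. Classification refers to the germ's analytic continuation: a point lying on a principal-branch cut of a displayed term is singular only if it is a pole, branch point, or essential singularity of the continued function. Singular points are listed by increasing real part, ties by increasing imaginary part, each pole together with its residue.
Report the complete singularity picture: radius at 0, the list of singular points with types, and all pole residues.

Denominator factor (u**2 - 5/4)^3: discriminant 5, real irrational roots (1/2)*sqrt(5) and -(1/2)*sqrt(5); poles of order 3, moduli (1/2)*sqrt(5) and (1/2)*sqrt(5).
Denominator factor (u + 3)^2: pole of order 2 at -3, modulus 3.
The radius of convergence is the smallest modulus among the singular points: (1/2)*sqrt(5).
At the order-2 pole -3 set g(u) = (u - (-3))^2*f(u) = (-6*u**2/7 + u/4 + 13/14)/(u**2 - 5/4)**3.
Order-2 pole: residue = g'(a); g'(-3) = -168176/6464647, so the residue is -168176/6464647.
The factor u**2 - 5/4 splits as (u - a)(u - a') with a = -(1/2)*sqrt(5), a' = (1/2)*sqrt(5). At the order-3 pole a set g(u) = (u - a)^3*f(u) = [(-6*u**2/7 + u/4 + 13/14)/(u + 3)**2] / (u - a')^3.
Order-3 pole: residue = g''(a)/2; g''(-(1/2)*sqrt(5)) = 168176/6464647 + (2568/808080875)*sqrt(5), so the residue is 84088/6464647 + (1284/808080875)*sqrt(5).
The factor u**2 - 5/4 splits as (u - a)(u - a') with a = (1/2)*sqrt(5), a' = -(1/2)*sqrt(5). At the order-3 pole a set g(u) = (u - a)^3*f(u) = [(-6*u**2/7 + u/4 + 13/14)/(u + 3)**2] / (u - a')^3.
Order-3 pole: residue = g''(a)/2; g''((1/2)*sqrt(5)) = 168176/6464647 - (2568/808080875)*sqrt(5), so the residue is 84088/6464647 - (1284/808080875)*sqrt(5).
List the singular points by increasing real part (a conjugate pair: the negative imaginary part first).

Radius of convergence at 0: (1/2)*sqrt(5).
At -3: a pole of order 2; residue -168176/6464647.
At -(1/2)*sqrt(5): a pole of order 3; residue 84088/6464647 + (1284/808080875)*sqrt(5).
At (1/2)*sqrt(5): a pole of order 3; residue 84088/6464647 - (1284/808080875)*sqrt(5).
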